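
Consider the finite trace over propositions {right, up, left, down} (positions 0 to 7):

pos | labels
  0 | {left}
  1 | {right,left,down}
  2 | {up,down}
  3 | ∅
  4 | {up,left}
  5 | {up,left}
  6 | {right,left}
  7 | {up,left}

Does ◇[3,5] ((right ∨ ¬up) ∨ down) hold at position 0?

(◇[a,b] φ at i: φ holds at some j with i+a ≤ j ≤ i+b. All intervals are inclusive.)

Check ((right ∨ ¬up) ∨ down) at each j in [3,5]:
  j=3: true
  j=4: false
  j=5: false
Found at j=3 → formula holds.

Yes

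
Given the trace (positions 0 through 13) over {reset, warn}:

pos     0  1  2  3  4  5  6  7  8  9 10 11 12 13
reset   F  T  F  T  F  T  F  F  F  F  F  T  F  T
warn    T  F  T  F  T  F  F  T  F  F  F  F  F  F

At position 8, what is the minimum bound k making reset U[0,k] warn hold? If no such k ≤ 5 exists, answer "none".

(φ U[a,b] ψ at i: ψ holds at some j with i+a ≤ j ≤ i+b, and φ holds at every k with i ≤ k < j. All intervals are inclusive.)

none

Need earliest j ≥ 8 with warn, and reset at every k in [8,j-1].
  j=8: rhs fails.
  j=9: rhs fails.
  j=10: rhs fails.
  j=11: rhs fails.
  j=12: rhs fails.
  j=13: rhs fails.
No witness within the range → none.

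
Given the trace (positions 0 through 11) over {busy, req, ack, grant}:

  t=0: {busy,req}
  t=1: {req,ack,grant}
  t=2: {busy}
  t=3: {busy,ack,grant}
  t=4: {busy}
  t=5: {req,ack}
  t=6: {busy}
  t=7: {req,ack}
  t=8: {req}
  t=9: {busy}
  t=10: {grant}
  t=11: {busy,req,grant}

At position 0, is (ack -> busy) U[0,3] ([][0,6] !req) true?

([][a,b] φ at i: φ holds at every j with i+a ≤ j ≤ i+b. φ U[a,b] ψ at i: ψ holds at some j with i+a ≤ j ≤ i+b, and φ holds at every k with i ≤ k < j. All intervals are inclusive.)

Need some j in [0,3] with [][0,6] !req, and (ack -> busy) at every k in [0,j-1].
  j=0: [][0,6] !req — fails at 0.
  j=1: [][0,6] !req — fails at 1.
  j=2: [][0,6] !req — fails at 5.
  j=3: [][0,6] !req — fails at 5.
No j in the window works → until fails.

No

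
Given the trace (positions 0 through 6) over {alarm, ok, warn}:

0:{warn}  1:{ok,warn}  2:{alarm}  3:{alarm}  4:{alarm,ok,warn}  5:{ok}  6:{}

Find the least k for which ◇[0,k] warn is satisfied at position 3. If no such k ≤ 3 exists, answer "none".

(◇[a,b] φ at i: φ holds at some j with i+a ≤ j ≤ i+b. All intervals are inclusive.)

Scan j = 3,4,… for warn:
  j=3: fails
  j=4: holds
First hit at j=4, so smallest k = 4-3 = 1.

1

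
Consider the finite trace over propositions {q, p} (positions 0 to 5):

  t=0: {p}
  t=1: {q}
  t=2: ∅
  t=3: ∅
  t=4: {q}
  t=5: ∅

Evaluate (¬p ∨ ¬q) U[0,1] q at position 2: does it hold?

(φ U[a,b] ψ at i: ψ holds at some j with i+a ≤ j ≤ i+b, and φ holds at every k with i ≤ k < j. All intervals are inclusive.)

No

Need some j in [2,3] with q, and (¬p ∨ ¬q) at every k in [2,j-1].
  j=2: q false.
  j=3: q false.
No j in the window works → until fails.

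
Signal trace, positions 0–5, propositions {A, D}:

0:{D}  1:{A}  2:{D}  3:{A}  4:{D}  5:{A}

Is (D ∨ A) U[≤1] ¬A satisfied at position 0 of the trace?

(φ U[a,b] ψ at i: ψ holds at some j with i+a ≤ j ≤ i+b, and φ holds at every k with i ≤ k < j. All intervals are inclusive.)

Need some j in [0,1] with ¬A, and (D ∨ A) at every k in [0,j-1].
  j=0: ¬A holds; no prefix to check → satisfied.

Holds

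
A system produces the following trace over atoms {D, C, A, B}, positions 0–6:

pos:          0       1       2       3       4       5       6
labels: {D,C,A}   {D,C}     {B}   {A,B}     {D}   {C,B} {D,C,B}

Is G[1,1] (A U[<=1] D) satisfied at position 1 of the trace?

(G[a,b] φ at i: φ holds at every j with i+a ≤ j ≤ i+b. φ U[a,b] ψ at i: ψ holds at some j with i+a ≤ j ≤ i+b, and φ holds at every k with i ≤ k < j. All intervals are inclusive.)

Check (A U[<=1] D) at every j in [2,2]:
  j=2: fails
Fails at j=2 → formula fails.

No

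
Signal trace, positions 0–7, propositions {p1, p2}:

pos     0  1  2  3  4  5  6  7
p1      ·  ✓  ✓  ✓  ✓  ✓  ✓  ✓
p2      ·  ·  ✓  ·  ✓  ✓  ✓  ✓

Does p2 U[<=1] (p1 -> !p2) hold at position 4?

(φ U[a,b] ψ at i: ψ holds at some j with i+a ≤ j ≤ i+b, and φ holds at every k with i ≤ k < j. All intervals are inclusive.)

No

Need some j in [4,5] with (p1 -> !p2), and p2 at every k in [4,j-1].
  j=4: (p1 -> !p2) false.
  j=5: (p1 -> !p2) false.
No j in the window works → until fails.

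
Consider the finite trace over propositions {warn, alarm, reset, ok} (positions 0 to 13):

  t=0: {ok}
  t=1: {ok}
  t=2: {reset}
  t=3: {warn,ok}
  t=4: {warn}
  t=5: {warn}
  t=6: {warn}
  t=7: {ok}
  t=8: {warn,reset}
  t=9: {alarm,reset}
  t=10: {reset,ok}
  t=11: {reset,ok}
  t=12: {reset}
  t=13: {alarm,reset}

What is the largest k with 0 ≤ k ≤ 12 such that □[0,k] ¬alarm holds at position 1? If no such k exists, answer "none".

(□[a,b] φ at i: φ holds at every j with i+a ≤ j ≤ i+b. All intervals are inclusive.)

¬alarm must hold from j=1 onward; find where it first fails.
  j=1: holds
  j=2: holds
  j=3: holds
  j=4: holds
  j=5: holds
  j=6: holds
  j=7: holds
  j=8: holds
  j=9: fails
Holds on [1,8], so largest k = 7.

7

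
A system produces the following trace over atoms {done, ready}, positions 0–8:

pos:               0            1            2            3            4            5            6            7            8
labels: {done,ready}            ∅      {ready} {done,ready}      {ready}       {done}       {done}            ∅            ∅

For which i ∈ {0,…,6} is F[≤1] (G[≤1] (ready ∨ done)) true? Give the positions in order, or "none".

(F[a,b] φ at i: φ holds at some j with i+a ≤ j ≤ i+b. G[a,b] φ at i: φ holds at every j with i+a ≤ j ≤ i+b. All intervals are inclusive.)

Evaluate at each i in [0,6]:
  i=0: ✗ (none in [0,1])
  i=1: ✓ (witness j=2)
  i=2: ✓ (witness j=2)
  i=3: ✓ (witness j=3)
  i=4: ✓ (witness j=4)
  i=5: ✓ (witness j=5)
  i=6: ✗ (none in [6,7])

1, 2, 3, 4, 5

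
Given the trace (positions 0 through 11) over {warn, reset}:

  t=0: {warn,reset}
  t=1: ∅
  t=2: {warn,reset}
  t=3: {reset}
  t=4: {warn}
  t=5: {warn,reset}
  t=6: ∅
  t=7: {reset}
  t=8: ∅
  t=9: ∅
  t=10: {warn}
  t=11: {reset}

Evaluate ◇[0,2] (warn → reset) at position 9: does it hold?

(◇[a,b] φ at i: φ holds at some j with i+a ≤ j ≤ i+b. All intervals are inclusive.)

Check (warn → reset) at each j in [9,11]:
  j=9: true
  j=10: false
  j=11: true
Found at j=9 → formula holds.

Yes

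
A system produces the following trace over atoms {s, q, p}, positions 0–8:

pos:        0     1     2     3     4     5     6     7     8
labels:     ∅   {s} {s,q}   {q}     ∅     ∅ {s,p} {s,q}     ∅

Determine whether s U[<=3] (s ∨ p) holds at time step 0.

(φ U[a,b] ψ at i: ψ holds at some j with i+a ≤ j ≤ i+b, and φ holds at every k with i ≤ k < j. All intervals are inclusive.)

Need some j in [0,3] with (s ∨ p), and s at every k in [0,j-1].
  j=0: (s ∨ p) false.
  j=1: (s ∨ p) holds, but s fails at k=0 → not this j.
  j=2: (s ∨ p) holds, but s fails at k=0 → not this j.
  j=3: (s ∨ p) false.
No j in the window works → until fails.

Does not hold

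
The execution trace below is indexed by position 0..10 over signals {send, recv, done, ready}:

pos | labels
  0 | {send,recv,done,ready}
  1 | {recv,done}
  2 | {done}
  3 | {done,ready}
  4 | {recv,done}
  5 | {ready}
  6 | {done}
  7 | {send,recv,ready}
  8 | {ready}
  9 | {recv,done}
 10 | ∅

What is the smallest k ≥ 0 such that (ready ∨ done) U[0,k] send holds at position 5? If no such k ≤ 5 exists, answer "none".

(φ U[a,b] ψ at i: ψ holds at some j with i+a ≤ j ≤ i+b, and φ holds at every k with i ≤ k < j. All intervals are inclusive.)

Need earliest j ≥ 5 with send, and (ready ∨ done) at every k in [5,j-1].
  j=5: rhs fails.
  j=6: rhs fails.
  j=7: rhs holds; lhs holds on [5,6]. k = 2.

2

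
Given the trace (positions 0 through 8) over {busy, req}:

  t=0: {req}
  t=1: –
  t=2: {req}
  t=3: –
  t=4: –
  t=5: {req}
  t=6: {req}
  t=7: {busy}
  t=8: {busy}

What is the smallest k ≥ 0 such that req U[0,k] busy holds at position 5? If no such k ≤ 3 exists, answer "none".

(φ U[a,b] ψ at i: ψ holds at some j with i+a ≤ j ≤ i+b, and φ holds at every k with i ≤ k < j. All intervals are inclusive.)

Need earliest j ≥ 5 with busy, and req at every k in [5,j-1].
  j=5: rhs fails.
  j=6: rhs fails.
  j=7: rhs holds; lhs holds on [5,6]. k = 2.

2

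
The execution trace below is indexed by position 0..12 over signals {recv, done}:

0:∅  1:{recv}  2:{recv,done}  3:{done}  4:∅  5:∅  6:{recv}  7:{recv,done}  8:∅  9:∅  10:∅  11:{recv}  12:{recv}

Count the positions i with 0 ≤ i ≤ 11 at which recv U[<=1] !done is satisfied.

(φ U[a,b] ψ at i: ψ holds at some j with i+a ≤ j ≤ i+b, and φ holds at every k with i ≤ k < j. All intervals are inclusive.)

10

Evaluate at each i in [0,11]:
  i=0: ✓ (rhs at j=0)
  i=1: ✓ (rhs at j=1)
  i=2: ✗ (no rhs in [2,3])
  i=3: ✗ (lhs fails at k=3 before rhs at j=4)
  i=4: ✓ (rhs at j=4)
  i=5: ✓ (rhs at j=5)
  i=6: ✓ (rhs at j=6)
  i=7: ✓ (rhs at j=8; lhs holds on [7,7])
  i=8: ✓ (rhs at j=8)
  i=9: ✓ (rhs at j=9)
  i=10: ✓ (rhs at j=10)
  i=11: ✓ (rhs at j=11)
Positions where it holds: {0, 1, 4, 5, 6, 7, 8, 9, 10, 11} → 10.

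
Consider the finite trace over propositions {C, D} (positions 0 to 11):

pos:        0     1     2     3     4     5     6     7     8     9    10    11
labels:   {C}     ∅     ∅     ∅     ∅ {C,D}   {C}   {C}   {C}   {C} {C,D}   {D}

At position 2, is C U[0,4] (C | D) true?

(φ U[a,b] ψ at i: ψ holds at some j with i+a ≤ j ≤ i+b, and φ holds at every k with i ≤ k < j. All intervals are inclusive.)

Does not hold

Need some j in [2,6] with (C | D), and C at every k in [2,j-1].
  j=2: (C | D) false.
  j=3: (C | D) false.
  j=4: (C | D) false.
  j=5: (C | D) holds, but C fails at k=2 → not this j.
  j=6: (C | D) holds, but C fails at k=2 → not this j.
No j in the window works → until fails.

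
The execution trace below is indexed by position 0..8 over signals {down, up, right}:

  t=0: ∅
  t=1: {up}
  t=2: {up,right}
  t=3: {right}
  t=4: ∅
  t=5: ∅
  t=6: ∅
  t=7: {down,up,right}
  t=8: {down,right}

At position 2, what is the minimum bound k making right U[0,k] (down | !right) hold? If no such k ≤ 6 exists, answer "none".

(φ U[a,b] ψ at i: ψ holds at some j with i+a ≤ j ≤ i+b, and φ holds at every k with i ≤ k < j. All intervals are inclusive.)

Need earliest j ≥ 2 with (down | !right), and right at every k in [2,j-1].
  j=2: rhs fails.
  j=3: rhs fails.
  j=4: rhs holds; lhs holds on [2,3]. k = 2.

2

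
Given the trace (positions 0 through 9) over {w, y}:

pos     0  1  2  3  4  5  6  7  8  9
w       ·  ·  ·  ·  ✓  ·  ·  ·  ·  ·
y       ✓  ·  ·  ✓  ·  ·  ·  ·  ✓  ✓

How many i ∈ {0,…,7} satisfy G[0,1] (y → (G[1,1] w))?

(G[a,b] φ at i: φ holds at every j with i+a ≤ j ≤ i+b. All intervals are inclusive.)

6

Evaluate at each i in [0,7]:
  i=0: ✗ (fails at j=0)
  i=1: ✓ (all of [1,2])
  i=2: ✓ (all of [2,3])
  i=3: ✓ (all of [3,4])
  i=4: ✓ (all of [4,5])
  i=5: ✓ (all of [5,6])
  i=6: ✓ (all of [6,7])
  i=7: ✗ (fails at j=8)
Positions where it holds: {1, 2, 3, 4, 5, 6} → 6.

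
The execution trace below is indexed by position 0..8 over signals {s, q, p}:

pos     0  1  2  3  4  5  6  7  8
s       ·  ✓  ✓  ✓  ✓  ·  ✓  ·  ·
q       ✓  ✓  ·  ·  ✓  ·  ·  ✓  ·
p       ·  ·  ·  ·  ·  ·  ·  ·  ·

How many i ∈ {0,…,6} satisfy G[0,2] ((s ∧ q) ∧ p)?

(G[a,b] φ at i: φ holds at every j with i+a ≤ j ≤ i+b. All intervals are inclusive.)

Evaluate at each i in [0,6]:
  i=0: ✗ (fails at j=0)
  i=1: ✗ (fails at j=1)
  i=2: ✗ (fails at j=2)
  i=3: ✗ (fails at j=3)
  i=4: ✗ (fails at j=4)
  i=5: ✗ (fails at j=5)
  i=6: ✗ (fails at j=6)
Positions where it holds: {} → 0.

0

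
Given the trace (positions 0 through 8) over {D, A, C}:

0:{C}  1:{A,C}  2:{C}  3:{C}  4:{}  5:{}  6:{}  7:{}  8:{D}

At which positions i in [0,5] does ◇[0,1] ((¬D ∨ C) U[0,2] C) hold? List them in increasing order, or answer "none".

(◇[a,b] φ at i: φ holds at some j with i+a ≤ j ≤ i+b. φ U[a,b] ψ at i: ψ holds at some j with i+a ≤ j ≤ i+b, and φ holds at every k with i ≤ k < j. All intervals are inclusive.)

Evaluate at each i in [0,5]:
  i=0: ✓ (witness j=0)
  i=1: ✓ (witness j=1)
  i=2: ✓ (witness j=2)
  i=3: ✓ (witness j=3)
  i=4: ✗ (none in [4,5])
  i=5: ✗ (none in [5,6])

0, 1, 2, 3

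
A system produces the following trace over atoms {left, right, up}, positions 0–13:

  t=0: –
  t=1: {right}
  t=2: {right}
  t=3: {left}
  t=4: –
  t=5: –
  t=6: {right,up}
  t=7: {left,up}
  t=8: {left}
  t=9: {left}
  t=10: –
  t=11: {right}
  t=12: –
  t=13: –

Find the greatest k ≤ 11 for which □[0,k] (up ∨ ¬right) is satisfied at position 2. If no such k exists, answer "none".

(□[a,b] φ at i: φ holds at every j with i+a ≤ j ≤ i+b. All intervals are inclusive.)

(up ∨ ¬right) must hold from j=2 onward; find where it first fails.
  j=2: fails → no k works.

none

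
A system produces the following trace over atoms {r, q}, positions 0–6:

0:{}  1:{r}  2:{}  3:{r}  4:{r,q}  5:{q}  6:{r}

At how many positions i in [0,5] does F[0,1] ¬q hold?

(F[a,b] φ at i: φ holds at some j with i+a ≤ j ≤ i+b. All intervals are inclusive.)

5

Evaluate at each i in [0,5]:
  i=0: ✓ (witness j=0)
  i=1: ✓ (witness j=1)
  i=2: ✓ (witness j=2)
  i=3: ✓ (witness j=3)
  i=4: ✗ (none in [4,5])
  i=5: ✓ (witness j=6)
Positions where it holds: {0, 1, 2, 3, 5} → 5.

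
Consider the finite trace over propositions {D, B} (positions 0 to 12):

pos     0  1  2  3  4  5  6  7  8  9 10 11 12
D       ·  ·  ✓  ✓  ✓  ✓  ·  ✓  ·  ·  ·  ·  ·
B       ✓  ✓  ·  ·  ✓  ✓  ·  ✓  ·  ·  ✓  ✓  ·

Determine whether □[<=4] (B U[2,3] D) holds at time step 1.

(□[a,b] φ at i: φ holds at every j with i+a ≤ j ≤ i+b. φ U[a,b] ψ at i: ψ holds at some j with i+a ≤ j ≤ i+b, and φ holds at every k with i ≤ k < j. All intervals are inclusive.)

Does not hold

Check (B U[2,3] D) at every j in [1,5]:
  j=1: fails
  j=2: fails
  j=3: fails
  j=4: fails
  j=5: fails
Fails at j=1 → formula fails.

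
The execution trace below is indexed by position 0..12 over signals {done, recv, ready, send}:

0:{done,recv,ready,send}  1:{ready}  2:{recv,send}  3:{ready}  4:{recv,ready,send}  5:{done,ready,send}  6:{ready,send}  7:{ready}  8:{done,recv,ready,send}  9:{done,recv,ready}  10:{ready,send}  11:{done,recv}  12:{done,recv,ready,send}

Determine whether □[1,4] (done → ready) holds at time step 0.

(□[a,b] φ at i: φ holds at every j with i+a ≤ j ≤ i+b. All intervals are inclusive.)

Check (done → ready) at every j in [1,4]:
  j=1: antecedent false → ✓
  j=2: antecedent false → ✓
  j=3: antecedent false → ✓
  j=4: antecedent false → ✓
All positions satisfy it → formula holds.

Yes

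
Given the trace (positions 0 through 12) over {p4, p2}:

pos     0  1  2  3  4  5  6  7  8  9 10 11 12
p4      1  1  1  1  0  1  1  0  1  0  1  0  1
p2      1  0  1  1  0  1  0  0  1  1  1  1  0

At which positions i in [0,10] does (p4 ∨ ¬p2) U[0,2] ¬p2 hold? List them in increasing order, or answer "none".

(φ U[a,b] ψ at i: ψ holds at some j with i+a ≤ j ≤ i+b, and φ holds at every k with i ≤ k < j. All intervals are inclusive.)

0, 1, 2, 3, 4, 5, 6, 7

Evaluate at each i in [0,10]:
  i=0: ✓ (rhs at j=1; lhs holds on [0,0])
  i=1: ✓ (rhs at j=1)
  i=2: ✓ (rhs at j=4; lhs holds on [2,3])
  i=3: ✓ (rhs at j=4; lhs holds on [3,3])
  i=4: ✓ (rhs at j=4)
  i=5: ✓ (rhs at j=6; lhs holds on [5,5])
  i=6: ✓ (rhs at j=6)
  i=7: ✓ (rhs at j=7)
  i=8: ✗ (no rhs in [8,10])
  i=9: ✗ (no rhs in [9,11])
  i=10: ✗ (lhs fails at k=11 before rhs at j=12)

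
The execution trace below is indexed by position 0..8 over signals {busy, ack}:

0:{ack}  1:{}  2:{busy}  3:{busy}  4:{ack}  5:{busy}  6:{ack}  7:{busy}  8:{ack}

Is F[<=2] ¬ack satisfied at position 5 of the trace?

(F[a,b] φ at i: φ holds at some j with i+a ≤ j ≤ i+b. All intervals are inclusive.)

Check ¬ack at each j in [5,7]:
  j=5: true
  j=6: false
  j=7: true
Found at j=5 → formula holds.

Yes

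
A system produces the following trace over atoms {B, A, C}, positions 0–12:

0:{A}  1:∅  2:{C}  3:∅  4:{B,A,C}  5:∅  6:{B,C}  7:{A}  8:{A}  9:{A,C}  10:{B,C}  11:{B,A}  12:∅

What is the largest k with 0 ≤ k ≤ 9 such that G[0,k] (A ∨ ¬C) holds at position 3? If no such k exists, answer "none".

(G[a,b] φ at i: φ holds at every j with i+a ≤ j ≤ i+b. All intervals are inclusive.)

(A ∨ ¬C) must hold from j=3 onward; find where it first fails.
  j=3: holds
  j=4: holds
  j=5: holds
  j=6: fails
Holds on [3,5], so largest k = 2.

2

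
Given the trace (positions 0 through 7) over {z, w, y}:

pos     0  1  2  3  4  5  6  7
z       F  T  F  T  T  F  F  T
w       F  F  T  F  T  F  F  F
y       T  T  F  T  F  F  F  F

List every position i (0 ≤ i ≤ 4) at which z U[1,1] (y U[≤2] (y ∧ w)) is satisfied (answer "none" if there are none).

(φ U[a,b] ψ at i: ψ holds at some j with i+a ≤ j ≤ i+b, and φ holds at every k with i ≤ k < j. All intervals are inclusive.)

none

Evaluate at each i in [0,4]:
  i=0: ✗ (no rhs in [1,1])
  i=1: ✗ (no rhs in [2,2])
  i=2: ✗ (no rhs in [3,3])
  i=3: ✗ (no rhs in [4,4])
  i=4: ✗ (no rhs in [5,5])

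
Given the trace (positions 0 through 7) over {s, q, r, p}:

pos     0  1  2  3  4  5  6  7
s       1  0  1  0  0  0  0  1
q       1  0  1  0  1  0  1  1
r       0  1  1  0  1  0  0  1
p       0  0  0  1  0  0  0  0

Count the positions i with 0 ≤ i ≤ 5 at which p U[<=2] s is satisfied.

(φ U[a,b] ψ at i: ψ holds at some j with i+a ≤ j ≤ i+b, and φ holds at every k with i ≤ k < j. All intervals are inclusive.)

2

Evaluate at each i in [0,5]:
  i=0: ✓ (rhs at j=0)
  i=1: ✗ (lhs fails at k=1 before rhs at j=2)
  i=2: ✓ (rhs at j=2)
  i=3: ✗ (no rhs in [3,5])
  i=4: ✗ (no rhs in [4,6])
  i=5: ✗ (lhs fails at k=5 before rhs at j=7)
Positions where it holds: {0, 2} → 2.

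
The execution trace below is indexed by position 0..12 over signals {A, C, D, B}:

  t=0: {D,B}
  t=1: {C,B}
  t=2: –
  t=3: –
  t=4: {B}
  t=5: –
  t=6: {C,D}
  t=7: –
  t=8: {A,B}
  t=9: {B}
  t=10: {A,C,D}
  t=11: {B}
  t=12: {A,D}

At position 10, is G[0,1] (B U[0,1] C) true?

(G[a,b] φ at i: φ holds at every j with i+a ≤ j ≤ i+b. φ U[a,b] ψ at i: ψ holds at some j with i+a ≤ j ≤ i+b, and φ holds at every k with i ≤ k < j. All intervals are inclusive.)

False

Check (B U[0,1] C) at every j in [10,11]:
  j=10: holds
  j=11: fails
Fails at j=11 → formula fails.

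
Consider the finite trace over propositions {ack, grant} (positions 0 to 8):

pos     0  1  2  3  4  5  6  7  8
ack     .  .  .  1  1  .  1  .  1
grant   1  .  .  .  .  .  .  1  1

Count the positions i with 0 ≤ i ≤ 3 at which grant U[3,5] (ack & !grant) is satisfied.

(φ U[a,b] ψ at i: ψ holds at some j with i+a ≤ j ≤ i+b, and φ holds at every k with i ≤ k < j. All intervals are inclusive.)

0

Evaluate at each i in [0,3]:
  i=0: ✗ (lhs fails at k=1 before rhs at j=3)
  i=1: ✗ (lhs fails at k=1 before rhs at j=4)
  i=2: ✗ (lhs fails at k=2 before rhs at j=6)
  i=3: ✗ (lhs fails at k=3 before rhs at j=6)
Positions where it holds: {} → 0.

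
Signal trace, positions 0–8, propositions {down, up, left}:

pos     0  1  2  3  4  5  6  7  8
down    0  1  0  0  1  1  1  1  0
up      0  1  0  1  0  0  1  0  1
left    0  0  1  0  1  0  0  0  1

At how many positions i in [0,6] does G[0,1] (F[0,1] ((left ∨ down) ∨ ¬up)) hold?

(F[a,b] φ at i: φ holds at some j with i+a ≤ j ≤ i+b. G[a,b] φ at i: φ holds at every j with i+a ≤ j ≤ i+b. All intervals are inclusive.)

Evaluate at each i in [0,6]:
  i=0: ✓ (all of [0,1])
  i=1: ✓ (all of [1,2])
  i=2: ✓ (all of [2,3])
  i=3: ✓ (all of [3,4])
  i=4: ✓ (all of [4,5])
  i=5: ✓ (all of [5,6])
  i=6: ✓ (all of [6,7])
Positions where it holds: {0, 1, 2, 3, 4, 5, 6} → 7.

7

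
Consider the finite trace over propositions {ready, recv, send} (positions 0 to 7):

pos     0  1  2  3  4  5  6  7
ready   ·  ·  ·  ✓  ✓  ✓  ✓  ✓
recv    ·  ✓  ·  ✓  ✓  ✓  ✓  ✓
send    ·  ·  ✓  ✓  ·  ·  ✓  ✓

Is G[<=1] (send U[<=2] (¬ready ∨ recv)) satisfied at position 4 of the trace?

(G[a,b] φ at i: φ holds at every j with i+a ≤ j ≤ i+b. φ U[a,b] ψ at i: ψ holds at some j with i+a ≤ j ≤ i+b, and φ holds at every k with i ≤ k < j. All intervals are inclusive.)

Holds

Check (send U[<=2] (¬ready ∨ recv)) at every j in [4,5]:
  j=4: holds
  j=5: holds
All positions satisfy it → formula holds.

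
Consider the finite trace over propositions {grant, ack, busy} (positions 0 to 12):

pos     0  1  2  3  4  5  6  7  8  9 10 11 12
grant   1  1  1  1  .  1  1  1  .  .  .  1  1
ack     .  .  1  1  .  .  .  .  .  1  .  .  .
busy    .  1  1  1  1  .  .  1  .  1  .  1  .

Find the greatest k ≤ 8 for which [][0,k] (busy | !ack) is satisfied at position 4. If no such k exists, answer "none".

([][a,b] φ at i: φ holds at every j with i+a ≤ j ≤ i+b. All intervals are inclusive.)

8

(busy | !ack) must hold from j=4 onward; find where it first fails.
  j=4: holds
  j=5: holds
  j=6: holds
  j=7: holds
  j=8: holds
  j=9: holds
  j=10: holds
  j=11: holds
  j=12: holds
Holds through j=12; largest k = 8.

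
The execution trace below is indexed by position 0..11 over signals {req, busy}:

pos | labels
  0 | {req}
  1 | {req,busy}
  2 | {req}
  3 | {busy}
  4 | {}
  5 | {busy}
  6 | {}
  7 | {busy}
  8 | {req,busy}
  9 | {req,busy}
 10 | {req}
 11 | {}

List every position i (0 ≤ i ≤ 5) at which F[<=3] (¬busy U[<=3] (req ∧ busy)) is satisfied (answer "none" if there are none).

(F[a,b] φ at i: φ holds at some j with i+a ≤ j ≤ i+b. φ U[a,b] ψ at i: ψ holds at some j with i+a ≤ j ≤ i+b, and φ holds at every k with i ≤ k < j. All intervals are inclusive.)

Evaluate at each i in [0,5]:
  i=0: ✓ (witness j=0)
  i=1: ✓ (witness j=1)
  i=2: ✗ (none in [2,5])
  i=3: ✗ (none in [3,6])
  i=4: ✗ (none in [4,7])
  i=5: ✓ (witness j=8)

0, 1, 5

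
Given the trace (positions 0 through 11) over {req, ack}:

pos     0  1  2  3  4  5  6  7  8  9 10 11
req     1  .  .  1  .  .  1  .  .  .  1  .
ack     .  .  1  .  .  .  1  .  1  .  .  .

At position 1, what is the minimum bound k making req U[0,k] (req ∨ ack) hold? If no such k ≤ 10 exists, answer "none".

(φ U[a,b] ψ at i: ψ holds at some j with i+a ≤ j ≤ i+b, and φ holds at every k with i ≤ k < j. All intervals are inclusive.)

Need earliest j ≥ 1 with (req ∨ ack), and req at every k in [1,j-1].
  j=1: rhs fails.
  j=2: rhs holds but lhs fails at k=1.
  j=3: rhs holds but lhs fails at k=1.
  j=4: rhs fails.
  j=5: rhs fails.
  j=6: rhs holds but lhs fails at k=1.
  j=7: rhs fails.
  j=8: rhs holds but lhs fails at k=1.
  j=9: rhs fails.
  j=10: rhs holds but lhs fails at k=1.
  j=11: rhs fails.
No witness within the range → none.

none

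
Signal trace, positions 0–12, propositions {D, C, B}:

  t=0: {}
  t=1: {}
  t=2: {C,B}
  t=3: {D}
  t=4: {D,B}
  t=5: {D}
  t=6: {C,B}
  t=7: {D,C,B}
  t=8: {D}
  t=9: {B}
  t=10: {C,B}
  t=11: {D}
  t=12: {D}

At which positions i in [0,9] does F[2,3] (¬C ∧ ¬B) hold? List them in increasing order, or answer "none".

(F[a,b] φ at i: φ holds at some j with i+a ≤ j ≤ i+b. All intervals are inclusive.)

Evaluate at each i in [0,9]:
  i=0: ✓ (witness j=3)
  i=1: ✓ (witness j=3)
  i=2: ✓ (witness j=5)
  i=3: ✓ (witness j=5)
  i=4: ✗ (none in [6,7])
  i=5: ✓ (witness j=8)
  i=6: ✓ (witness j=8)
  i=7: ✗ (none in [9,10])
  i=8: ✓ (witness j=11)
  i=9: ✓ (witness j=11)

0, 1, 2, 3, 5, 6, 8, 9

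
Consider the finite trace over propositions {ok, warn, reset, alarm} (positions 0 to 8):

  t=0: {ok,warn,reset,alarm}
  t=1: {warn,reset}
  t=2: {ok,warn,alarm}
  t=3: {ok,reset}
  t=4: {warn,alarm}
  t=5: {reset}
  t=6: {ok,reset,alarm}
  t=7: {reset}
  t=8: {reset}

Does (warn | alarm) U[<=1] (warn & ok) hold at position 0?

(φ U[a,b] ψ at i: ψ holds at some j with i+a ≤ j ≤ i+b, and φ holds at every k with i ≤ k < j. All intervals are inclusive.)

Need some j in [0,1] with (warn & ok), and (warn | alarm) at every k in [0,j-1].
  j=0: (warn & ok) holds; no prefix to check → satisfied.

True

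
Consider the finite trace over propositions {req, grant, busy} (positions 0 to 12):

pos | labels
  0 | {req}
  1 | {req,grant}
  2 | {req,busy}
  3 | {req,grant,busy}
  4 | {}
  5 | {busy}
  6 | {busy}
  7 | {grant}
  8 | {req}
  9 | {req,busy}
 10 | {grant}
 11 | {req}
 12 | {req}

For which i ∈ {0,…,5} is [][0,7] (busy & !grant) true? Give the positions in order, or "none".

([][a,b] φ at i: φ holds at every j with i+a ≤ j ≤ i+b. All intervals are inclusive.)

Evaluate at each i in [0,5]:
  i=0: ✗ (fails at j=0)
  i=1: ✗ (fails at j=1)
  i=2: ✗ (fails at j=3)
  i=3: ✗ (fails at j=3)
  i=4: ✗ (fails at j=4)
  i=5: ✗ (fails at j=7)

none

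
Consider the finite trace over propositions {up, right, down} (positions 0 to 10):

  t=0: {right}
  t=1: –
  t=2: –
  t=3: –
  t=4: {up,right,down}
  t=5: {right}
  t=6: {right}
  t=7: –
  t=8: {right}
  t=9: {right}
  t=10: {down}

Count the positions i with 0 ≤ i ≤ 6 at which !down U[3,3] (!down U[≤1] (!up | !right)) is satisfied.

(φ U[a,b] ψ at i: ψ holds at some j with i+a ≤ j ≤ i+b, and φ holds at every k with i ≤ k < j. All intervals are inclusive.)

Evaluate at each i in [0,6]:
  i=0: ✓ (rhs at j=3; lhs holds on [0,2])
  i=1: ✗ (no rhs in [4,4])
  i=2: ✗ (lhs fails at k=4 before rhs at j=5)
  i=3: ✗ (lhs fails at k=4 before rhs at j=6)
  i=4: ✗ (lhs fails at k=4 before rhs at j=7)
  i=5: ✓ (rhs at j=8; lhs holds on [5,7])
  i=6: ✓ (rhs at j=9; lhs holds on [6,8])
Positions where it holds: {0, 5, 6} → 3.

3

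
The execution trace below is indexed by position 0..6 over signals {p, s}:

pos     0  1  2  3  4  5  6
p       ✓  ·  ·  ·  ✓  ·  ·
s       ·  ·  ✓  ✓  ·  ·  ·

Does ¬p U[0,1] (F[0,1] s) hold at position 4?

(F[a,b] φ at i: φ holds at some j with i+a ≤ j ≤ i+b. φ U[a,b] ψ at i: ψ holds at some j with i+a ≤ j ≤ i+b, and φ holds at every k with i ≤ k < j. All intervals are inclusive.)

No

Need some j in [4,5] with F[0,1] s, and ¬p at every k in [4,j-1].
  j=4: F[0,1] s — fails (none in [4,5]).
  j=5: F[0,1] s — fails (none in [5,6]).
No j in the window works → until fails.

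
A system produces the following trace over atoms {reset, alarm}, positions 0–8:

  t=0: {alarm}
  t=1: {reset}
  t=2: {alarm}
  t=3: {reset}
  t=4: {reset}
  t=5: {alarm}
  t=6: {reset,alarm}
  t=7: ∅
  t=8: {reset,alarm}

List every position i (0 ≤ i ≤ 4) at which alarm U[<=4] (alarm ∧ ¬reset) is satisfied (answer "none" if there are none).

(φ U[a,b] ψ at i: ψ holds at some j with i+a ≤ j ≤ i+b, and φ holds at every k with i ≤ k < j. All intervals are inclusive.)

0, 2

Evaluate at each i in [0,4]:
  i=0: ✓ (rhs at j=0)
  i=1: ✗ (lhs fails at k=1 before rhs at j=2)
  i=2: ✓ (rhs at j=2)
  i=3: ✗ (lhs fails at k=3 before rhs at j=5)
  i=4: ✗ (lhs fails at k=4 before rhs at j=5)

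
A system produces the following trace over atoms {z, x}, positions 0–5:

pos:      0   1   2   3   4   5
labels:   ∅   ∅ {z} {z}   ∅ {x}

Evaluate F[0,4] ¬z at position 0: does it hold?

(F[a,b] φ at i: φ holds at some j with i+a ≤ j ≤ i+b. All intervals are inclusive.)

True

Check ¬z at each j in [0,4]:
  j=0: true
  j=1: true
  j=2: false
  j=3: false
  j=4: true
Found at j=0 → formula holds.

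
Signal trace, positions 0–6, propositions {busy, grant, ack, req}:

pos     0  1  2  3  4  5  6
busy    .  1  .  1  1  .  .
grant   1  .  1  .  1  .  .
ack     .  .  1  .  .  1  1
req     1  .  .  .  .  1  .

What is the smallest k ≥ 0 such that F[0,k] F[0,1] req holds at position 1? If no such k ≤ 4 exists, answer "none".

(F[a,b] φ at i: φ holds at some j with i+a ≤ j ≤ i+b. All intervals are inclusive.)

Scan j = 1,2,… for F[0,1] req:
  j=1: fails
  j=2: fails
  j=3: fails
  j=4: holds
First hit at j=4, so smallest k = 4-1 = 3.

3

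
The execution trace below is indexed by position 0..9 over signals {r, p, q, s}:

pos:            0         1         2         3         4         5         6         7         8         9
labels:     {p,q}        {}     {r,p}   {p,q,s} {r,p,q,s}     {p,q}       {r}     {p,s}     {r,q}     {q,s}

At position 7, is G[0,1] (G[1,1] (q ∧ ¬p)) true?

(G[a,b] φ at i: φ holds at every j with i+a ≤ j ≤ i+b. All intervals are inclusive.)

Yes

Check G[1,1] (q ∧ ¬p) at every j in [7,8]:
  j=7: holds on [8,8]
  j=8: holds on [9,9]
All positions satisfy it → formula holds.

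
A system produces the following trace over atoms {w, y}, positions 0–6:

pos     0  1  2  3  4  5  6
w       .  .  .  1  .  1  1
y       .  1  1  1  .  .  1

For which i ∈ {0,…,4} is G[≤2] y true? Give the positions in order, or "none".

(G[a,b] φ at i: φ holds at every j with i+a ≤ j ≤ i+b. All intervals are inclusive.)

1

Evaluate at each i in [0,4]:
  i=0: ✗ (fails at j=0)
  i=1: ✓ (all of [1,3])
  i=2: ✗ (fails at j=4)
  i=3: ✗ (fails at j=4)
  i=4: ✗ (fails at j=4)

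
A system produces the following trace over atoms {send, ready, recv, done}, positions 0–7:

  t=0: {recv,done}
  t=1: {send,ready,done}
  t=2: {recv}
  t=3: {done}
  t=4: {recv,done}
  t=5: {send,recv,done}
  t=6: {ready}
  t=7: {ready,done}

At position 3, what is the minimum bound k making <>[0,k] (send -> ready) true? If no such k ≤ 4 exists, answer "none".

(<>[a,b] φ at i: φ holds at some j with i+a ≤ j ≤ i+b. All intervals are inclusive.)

Scan j = 3,4,… for (send -> ready):
  j=3: holds
First hit at j=3, so smallest k = 3-3 = 0.

0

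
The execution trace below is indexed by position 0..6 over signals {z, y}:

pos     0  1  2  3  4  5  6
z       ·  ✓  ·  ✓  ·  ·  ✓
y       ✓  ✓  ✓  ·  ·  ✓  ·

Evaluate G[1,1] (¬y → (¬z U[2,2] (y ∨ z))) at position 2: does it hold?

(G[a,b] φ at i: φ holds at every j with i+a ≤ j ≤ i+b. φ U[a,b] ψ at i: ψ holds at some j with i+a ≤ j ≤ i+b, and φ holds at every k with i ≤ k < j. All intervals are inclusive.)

False

Check (¬y → (¬z U[2,2] (y ∨ z))) at every j in [3,3]:
  j=3: antecedent true; consequent fails → ✗
Fails at j=3 → formula fails.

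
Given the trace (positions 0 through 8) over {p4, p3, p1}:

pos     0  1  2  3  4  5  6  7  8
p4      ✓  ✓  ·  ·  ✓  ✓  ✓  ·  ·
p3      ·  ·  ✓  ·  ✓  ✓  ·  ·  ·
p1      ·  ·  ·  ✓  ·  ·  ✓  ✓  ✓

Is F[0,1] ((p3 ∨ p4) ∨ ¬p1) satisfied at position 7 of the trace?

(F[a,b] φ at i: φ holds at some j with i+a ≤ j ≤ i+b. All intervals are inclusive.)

Check ((p3 ∨ p4) ∨ ¬p1) at each j in [7,8]:
  j=7: false
  j=8: false
No position in the window satisfies it → formula fails.

No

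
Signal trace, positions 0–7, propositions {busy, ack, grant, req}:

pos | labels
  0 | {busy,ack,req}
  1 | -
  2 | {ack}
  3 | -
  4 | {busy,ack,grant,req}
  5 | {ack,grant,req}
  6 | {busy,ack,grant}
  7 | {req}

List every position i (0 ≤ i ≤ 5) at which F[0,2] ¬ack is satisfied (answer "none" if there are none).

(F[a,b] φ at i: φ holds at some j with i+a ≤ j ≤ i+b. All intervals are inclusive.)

Evaluate at each i in [0,5]:
  i=0: ✓ (witness j=1)
  i=1: ✓ (witness j=1)
  i=2: ✓ (witness j=3)
  i=3: ✓ (witness j=3)
  i=4: ✗ (none in [4,6])
  i=5: ✓ (witness j=7)

0, 1, 2, 3, 5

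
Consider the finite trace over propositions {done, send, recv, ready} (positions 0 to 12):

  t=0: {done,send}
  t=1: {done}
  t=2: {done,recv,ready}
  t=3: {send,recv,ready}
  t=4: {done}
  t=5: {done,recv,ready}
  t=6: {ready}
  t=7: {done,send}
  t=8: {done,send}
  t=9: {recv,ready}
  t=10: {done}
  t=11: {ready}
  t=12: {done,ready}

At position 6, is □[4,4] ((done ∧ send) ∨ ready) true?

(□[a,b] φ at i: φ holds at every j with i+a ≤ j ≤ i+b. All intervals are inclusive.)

Check ((done ∧ send) ∨ ready) at every j in [10,10]:
  j=10: false
Fails at j=10 → formula fails.

False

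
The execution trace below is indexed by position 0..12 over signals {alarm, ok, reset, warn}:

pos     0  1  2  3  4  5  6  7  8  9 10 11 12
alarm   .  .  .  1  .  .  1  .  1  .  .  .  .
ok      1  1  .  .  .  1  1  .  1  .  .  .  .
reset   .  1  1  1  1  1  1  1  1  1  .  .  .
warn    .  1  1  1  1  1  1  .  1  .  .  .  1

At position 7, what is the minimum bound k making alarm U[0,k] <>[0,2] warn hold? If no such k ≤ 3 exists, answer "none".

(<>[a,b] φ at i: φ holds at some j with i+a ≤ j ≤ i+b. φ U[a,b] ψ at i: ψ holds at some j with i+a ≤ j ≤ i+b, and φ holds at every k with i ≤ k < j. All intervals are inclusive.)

0

Need earliest j ≥ 7 with <>[0,2] warn, and alarm at every k in [7,j-1].
  j=7: rhs holds (empty prefix). k = 0.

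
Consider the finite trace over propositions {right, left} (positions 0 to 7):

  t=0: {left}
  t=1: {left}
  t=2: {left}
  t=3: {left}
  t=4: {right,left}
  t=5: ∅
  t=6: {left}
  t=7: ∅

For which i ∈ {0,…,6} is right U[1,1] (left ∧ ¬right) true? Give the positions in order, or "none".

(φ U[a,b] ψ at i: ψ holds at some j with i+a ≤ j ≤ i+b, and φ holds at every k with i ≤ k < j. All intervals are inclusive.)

none

Evaluate at each i in [0,6]:
  i=0: ✗ (lhs fails at k=0 before rhs at j=1)
  i=1: ✗ (lhs fails at k=1 before rhs at j=2)
  i=2: ✗ (lhs fails at k=2 before rhs at j=3)
  i=3: ✗ (no rhs in [4,4])
  i=4: ✗ (no rhs in [5,5])
  i=5: ✗ (lhs fails at k=5 before rhs at j=6)
  i=6: ✗ (no rhs in [7,7])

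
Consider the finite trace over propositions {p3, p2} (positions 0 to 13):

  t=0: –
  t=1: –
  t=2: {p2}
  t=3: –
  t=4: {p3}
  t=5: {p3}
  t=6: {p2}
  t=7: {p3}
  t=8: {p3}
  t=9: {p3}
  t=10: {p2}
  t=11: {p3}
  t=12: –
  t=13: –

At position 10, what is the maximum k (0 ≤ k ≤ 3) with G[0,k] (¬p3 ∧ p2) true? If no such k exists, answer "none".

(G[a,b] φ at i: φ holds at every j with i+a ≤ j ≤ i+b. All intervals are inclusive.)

(¬p3 ∧ p2) must hold from j=10 onward; find where it first fails.
  j=10: holds
  j=11: fails
Holds on [10,10], so largest k = 0.

0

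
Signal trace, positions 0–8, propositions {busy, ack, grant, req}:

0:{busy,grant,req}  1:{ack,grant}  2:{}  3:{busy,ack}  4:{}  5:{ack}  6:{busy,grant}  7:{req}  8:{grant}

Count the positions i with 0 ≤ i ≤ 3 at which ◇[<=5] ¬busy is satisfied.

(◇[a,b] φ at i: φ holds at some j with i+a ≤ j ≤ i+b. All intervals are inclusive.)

Evaluate at each i in [0,3]:
  i=0: ✓ (witness j=1)
  i=1: ✓ (witness j=1)
  i=2: ✓ (witness j=2)
  i=3: ✓ (witness j=4)
Positions where it holds: {0, 1, 2, 3} → 4.

4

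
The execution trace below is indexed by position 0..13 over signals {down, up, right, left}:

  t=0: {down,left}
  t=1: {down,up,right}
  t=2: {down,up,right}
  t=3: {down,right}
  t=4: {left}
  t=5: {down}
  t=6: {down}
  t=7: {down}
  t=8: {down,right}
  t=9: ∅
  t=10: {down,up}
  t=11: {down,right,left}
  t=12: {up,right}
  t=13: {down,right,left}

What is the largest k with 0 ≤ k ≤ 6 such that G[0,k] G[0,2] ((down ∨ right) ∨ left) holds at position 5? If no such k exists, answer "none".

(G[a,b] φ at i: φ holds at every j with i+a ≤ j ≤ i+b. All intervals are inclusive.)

G[0,2] ((down ∨ right) ∨ left) must hold from j=5 onward; find where it first fails.
  j=5: holds
  j=6: holds
  j=7: fails
Holds on [5,6], so largest k = 1.

1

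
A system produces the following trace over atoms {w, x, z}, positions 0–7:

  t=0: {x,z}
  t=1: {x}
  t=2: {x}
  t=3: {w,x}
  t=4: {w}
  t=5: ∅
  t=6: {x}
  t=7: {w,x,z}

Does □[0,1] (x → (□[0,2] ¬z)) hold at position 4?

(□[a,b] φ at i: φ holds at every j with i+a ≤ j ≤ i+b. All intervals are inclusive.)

Check (x → (□[0,2] ¬z)) at every j in [4,5]:
  j=4: antecedent false → ✓
  j=5: antecedent false → ✓
All positions satisfy it → formula holds.

True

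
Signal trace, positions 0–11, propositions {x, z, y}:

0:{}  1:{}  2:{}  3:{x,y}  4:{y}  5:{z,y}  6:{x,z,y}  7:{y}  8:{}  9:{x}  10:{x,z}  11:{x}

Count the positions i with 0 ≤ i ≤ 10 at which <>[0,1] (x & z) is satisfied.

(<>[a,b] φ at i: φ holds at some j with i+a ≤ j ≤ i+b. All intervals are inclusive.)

Evaluate at each i in [0,10]:
  i=0: ✗ (none in [0,1])
  i=1: ✗ (none in [1,2])
  i=2: ✗ (none in [2,3])
  i=3: ✗ (none in [3,4])
  i=4: ✗ (none in [4,5])
  i=5: ✓ (witness j=6)
  i=6: ✓ (witness j=6)
  i=7: ✗ (none in [7,8])
  i=8: ✗ (none in [8,9])
  i=9: ✓ (witness j=10)
  i=10: ✓ (witness j=10)
Positions where it holds: {5, 6, 9, 10} → 4.

4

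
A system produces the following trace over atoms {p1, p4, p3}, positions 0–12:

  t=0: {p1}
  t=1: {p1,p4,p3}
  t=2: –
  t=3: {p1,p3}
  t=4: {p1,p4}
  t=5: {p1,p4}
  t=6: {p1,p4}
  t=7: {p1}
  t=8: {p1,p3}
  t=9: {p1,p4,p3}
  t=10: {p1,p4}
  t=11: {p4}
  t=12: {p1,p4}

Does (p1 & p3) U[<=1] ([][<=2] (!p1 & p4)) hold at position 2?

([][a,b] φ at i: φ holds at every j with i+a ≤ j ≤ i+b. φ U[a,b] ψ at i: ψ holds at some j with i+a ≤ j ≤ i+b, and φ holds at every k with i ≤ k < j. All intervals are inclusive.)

No

Need some j in [2,3] with [][<=2] (!p1 & p4), and (p1 & p3) at every k in [2,j-1].
  j=2: [][<=2] (!p1 & p4) — fails at 2.
  j=3: [][<=2] (!p1 & p4) — fails at 3.
No j in the window works → until fails.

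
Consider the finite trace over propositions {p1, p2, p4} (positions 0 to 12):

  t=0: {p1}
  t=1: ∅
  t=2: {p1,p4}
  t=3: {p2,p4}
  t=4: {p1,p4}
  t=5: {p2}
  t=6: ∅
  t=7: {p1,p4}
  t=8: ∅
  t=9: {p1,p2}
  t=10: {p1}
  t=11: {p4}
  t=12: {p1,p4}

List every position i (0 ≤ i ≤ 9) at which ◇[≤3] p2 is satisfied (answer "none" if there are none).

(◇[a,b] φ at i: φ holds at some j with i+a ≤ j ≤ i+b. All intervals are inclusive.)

0, 1, 2, 3, 4, 5, 6, 7, 8, 9

Evaluate at each i in [0,9]:
  i=0: ✓ (witness j=3)
  i=1: ✓ (witness j=3)
  i=2: ✓ (witness j=3)
  i=3: ✓ (witness j=3)
  i=4: ✓ (witness j=5)
  i=5: ✓ (witness j=5)
  i=6: ✓ (witness j=9)
  i=7: ✓ (witness j=9)
  i=8: ✓ (witness j=9)
  i=9: ✓ (witness j=9)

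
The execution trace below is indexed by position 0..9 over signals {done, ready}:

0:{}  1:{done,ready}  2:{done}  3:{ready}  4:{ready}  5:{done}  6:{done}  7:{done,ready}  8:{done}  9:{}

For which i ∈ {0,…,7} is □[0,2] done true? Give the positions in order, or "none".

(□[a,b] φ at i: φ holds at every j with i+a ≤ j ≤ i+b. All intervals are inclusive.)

5, 6

Evaluate at each i in [0,7]:
  i=0: ✗ (fails at j=0)
  i=1: ✗ (fails at j=3)
  i=2: ✗ (fails at j=3)
  i=3: ✗ (fails at j=3)
  i=4: ✗ (fails at j=4)
  i=5: ✓ (all of [5,7])
  i=6: ✓ (all of [6,8])
  i=7: ✗ (fails at j=9)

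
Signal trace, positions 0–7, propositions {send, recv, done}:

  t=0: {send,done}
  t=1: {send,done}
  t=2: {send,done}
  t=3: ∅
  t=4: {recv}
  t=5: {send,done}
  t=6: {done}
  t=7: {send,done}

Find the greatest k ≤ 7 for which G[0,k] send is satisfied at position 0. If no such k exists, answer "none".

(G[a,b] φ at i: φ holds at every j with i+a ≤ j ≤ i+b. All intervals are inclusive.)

2

send must hold from j=0 onward; find where it first fails.
  j=0: holds
  j=1: holds
  j=2: holds
  j=3: fails
Holds on [0,2], so largest k = 2.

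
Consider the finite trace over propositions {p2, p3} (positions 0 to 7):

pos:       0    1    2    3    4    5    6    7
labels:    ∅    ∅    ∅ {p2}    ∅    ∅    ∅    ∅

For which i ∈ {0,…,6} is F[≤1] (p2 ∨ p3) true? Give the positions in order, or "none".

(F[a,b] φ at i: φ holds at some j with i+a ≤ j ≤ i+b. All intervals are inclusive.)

Evaluate at each i in [0,6]:
  i=0: ✗ (none in [0,1])
  i=1: ✗ (none in [1,2])
  i=2: ✓ (witness j=3)
  i=3: ✓ (witness j=3)
  i=4: ✗ (none in [4,5])
  i=5: ✗ (none in [5,6])
  i=6: ✗ (none in [6,7])

2, 3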